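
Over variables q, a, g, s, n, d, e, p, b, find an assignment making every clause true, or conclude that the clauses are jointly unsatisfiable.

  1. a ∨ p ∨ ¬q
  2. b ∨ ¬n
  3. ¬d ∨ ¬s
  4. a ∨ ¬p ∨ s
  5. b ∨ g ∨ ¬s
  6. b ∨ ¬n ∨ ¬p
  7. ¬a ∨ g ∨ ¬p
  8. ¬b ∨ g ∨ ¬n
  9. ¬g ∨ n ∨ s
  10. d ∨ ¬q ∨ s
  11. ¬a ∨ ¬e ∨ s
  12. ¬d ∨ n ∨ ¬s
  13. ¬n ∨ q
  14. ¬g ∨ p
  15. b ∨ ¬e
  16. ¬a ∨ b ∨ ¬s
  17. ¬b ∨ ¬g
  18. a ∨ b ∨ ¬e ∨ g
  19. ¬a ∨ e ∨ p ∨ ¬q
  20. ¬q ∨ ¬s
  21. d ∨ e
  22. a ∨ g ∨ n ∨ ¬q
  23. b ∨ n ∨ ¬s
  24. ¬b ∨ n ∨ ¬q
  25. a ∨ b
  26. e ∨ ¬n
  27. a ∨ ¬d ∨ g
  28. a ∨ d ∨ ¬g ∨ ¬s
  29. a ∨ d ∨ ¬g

Set q = False.
  then (¬n ∨ q) forces n = False.
Set a = True.
Try g = True:
  (¬g ∨ n ∨ s) forces s = True.
  (¬d ∨ ¬s) forces d = False.
  (¬g ∨ p) forces p = True.
  (¬a ∨ b ∨ ¬s) forces b = True.
  clause (¬b ∨ ¬g) is falsified — backtrack.
So g = False.
  then (¬a ∨ g ∨ ¬p) forces p = False.
Set s = False.
  then (¬a ∨ ¬e ∨ s) forces e = False.
  then (d ∨ e) forces d = True.
Set b = True.
All clauses satisfied.

q = False, a = True, g = False, s = False, n = False, d = True, e = False, p = False, b = True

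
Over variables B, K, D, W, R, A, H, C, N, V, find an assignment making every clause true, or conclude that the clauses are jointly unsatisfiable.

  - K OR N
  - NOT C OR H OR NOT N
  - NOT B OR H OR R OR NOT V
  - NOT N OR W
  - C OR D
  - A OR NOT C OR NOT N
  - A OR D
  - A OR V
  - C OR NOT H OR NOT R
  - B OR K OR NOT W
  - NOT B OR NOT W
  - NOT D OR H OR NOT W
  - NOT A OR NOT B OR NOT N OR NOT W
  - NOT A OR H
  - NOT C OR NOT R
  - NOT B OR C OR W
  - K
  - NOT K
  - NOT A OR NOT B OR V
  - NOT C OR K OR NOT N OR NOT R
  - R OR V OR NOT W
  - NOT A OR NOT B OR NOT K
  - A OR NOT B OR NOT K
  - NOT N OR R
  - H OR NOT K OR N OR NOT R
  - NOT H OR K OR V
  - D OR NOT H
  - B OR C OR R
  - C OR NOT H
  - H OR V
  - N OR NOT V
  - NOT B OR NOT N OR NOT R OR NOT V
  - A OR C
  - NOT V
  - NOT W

Unsatisfiable — no assignment works.

Case K = True:
  Clause (NOT K) is falsified — contradiction.
Case K = False:
  Clause (K) is falsified — contradiction.
Both cases fail, so the formula is unsatisfiable.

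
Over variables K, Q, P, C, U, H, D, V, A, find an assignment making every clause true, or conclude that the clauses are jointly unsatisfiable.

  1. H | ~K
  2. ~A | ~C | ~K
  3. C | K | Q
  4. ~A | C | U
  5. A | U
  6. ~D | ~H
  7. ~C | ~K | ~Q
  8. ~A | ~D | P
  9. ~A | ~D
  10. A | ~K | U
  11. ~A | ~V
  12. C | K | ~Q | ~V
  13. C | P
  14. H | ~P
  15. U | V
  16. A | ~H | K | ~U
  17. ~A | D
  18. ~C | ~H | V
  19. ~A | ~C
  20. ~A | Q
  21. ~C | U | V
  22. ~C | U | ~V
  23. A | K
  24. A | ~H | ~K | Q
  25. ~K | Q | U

K = True, Q = True, P = True, C = False, U = True, H = True, D = False, V = True, A = False

Try K = False:
  (A | K) forces A = True.
  (~A | ~D) forces D = False.
  clause (~A | D) is falsified — backtrack.
So K = True.
  then (H | ~K) forces H = True.
  then (~D | ~H) forces D = False.
  then (~A | D) forces A = False.
  then (A | ~H | ~K | Q) forces Q = True.
  then (A | U) forces U = True.
  then (~C | ~K | ~Q) forces C = False.
  then (C | P) forces P = True.
Set V = True.
All clauses satisfied.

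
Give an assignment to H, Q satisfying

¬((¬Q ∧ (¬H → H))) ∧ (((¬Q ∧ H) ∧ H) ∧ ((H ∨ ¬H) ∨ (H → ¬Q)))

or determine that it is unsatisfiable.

UNSATISFIABLE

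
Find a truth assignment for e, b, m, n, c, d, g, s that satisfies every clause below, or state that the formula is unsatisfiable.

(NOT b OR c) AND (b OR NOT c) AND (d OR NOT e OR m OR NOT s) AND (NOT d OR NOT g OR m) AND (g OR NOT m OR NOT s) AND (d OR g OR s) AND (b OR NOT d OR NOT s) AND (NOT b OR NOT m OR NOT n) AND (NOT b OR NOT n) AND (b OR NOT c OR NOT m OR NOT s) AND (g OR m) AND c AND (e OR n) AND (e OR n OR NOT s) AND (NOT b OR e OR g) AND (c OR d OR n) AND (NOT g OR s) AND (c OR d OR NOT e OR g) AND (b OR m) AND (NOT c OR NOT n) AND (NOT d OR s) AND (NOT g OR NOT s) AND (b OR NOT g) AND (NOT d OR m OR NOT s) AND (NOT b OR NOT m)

Case c = True:
  (b OR NOT c) forces b = True.
  (NOT b OR NOT n) forces n = False.
  (e OR n) forces e = True.
  (NOT b OR NOT m) forces m = False.
  (g OR m) forces g = True.
  (NOT d OR NOT g OR m) forces d = False.
  (d OR NOT e OR m OR NOT s) forces s = False.
  Clause (NOT g OR s) is falsified — contradiction.
Case c = False:
  Clause (c) is falsified — contradiction.
Both cases fail, so the formula is unsatisfiable.

UNSATISFIABLE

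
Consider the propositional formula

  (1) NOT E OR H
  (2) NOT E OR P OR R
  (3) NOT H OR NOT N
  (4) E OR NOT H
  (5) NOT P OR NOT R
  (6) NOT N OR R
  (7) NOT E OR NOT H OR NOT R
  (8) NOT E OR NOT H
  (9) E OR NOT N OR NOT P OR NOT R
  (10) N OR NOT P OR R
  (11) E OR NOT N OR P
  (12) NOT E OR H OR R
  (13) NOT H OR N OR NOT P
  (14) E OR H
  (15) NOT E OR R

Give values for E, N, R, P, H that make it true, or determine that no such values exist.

Case E = True:
  (NOT E OR H) forces H = True.
  Clause (NOT E OR NOT H) is falsified — contradiction.
Case E = False:
  (E OR NOT H) forces H = False.
  Clause (E OR H) is falsified — contradiction.
Both cases fail, so the formula is unsatisfiable.

No satisfying assignment exists.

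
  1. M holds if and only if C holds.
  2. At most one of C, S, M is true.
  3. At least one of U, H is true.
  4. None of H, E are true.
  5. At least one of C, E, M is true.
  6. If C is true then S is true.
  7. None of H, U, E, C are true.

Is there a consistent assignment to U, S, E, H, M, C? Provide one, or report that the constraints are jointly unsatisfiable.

Unsatisfiable

Case U = True:
  Constraint (7) is violated (U=T) — contradiction.
Case U = False:
  (3) with U=F forces H = True.
  Constraint (4) is violated (H=T) — contradiction.
Both cases fail — unsatisfiable.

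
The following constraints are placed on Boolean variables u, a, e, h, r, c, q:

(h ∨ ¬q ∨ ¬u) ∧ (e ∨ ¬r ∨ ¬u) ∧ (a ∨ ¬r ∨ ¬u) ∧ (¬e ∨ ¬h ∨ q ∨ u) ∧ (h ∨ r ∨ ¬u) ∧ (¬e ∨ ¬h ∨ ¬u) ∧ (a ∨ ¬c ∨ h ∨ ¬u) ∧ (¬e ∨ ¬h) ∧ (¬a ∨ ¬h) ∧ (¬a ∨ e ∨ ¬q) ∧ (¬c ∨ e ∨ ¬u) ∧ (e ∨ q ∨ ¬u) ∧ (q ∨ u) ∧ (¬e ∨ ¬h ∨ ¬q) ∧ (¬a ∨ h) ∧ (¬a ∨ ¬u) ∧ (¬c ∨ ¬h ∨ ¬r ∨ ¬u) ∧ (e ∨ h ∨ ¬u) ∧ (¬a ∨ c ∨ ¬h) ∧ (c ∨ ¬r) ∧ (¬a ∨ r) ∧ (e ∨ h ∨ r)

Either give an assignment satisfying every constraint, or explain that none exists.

Set u = False.
  then (q ∨ u) forces q = True.
Try a = True:
  (¬a ∨ ¬h) forces h = False.
  clause (¬a ∨ h) is falsified — backtrack.
So a = False.
Set e = False.
Set h = True.
Set r = True.
  then (c ∨ ¬r) forces c = True.
All clauses satisfied.

u: False, a: False, e: False, h: True, r: True, c: True, q: True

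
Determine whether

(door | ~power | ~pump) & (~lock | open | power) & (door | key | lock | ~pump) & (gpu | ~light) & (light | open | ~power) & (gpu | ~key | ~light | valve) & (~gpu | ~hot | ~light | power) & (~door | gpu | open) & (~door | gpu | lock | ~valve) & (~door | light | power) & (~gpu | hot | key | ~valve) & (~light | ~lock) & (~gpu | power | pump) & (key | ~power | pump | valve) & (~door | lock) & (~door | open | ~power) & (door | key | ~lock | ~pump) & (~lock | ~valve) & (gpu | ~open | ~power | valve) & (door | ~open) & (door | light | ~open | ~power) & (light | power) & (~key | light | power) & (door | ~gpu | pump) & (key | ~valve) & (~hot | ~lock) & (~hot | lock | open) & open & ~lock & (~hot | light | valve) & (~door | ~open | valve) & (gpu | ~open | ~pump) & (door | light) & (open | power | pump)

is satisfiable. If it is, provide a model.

No satisfying assignment exists.

Case door = True:
  (~door | lock) forces lock = True.
  Clause (~lock) is falsified — contradiction.
Case door = False:
  (door | ~open) forces open = False.
  Clause (open) is falsified — contradiction.
Both cases fail, so the formula is unsatisfiable.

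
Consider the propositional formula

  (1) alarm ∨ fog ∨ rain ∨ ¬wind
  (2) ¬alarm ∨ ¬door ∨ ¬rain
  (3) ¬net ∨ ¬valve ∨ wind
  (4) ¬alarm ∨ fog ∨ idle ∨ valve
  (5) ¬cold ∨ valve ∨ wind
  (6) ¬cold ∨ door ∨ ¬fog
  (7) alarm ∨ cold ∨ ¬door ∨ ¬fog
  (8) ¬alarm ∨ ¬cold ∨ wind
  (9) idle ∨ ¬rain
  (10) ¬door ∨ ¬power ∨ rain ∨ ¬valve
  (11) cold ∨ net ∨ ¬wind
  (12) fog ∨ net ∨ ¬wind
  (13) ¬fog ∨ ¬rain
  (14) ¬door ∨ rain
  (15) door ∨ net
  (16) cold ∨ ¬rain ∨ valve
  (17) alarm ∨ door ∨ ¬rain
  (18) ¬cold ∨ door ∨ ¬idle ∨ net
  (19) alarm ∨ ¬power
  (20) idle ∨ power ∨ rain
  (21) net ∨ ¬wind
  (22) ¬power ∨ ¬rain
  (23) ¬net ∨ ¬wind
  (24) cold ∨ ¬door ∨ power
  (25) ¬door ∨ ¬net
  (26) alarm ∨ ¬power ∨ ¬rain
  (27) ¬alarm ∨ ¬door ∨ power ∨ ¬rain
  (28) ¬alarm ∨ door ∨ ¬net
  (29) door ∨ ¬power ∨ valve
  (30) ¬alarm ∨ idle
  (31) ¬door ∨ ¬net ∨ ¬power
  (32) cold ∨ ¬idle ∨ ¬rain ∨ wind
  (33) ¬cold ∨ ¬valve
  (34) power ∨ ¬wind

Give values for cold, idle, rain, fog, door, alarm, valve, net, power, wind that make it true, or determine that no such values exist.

cold = False; idle = True; rain = False; fog = False; door = False; alarm = False; valve = False; net = True; power = False; wind = False

Set cold = False.
Set idle = True.
Set rain = False.
  then (¬door ∨ rain) forces door = False.
  then (door ∨ net) forces net = True.
  then (¬net ∨ ¬wind) forces wind = False.
  then (¬alarm ∨ door ∨ ¬net) forces alarm = False.
  then (¬net ∨ ¬valve ∨ wind) forces valve = False.
  then (alarm ∨ ¬power) forces power = False.
Set fog = False.
All clauses satisfied.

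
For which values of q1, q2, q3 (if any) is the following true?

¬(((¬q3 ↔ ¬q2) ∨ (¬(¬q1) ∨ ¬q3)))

q1 = False, q2 = False, q3 = True

  ¬(((¬q3 ↔ ¬q2) ∨ (¬(¬q1) ∨ ¬q3))) = True
    (¬q3 ↔ ¬q2) ∨ (¬(¬q1) ∨ ¬q3) = False
      ¬q3 ↔ ¬q2 = False
        ¬q3 = False
        ¬q2 = True
      ¬(¬q1) ∨ ¬q3 = False
        ¬(¬q1) = False
          ¬q1 = True
        ¬q3 = False
The formula evaluates to True.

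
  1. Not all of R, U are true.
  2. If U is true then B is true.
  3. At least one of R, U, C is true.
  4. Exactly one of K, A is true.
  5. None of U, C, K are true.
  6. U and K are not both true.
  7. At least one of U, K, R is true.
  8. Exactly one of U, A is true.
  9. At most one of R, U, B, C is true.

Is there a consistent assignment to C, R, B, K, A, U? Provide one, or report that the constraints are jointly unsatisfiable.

C: False, R: True, B: False, K: False, A: True, U: False

  (1) {R, U}: 1/2 true — not all ✓
  (2) U=F ⇒ B: vacuous ✓
  (3) {R, U, C}: 1 true — at least one ✓
  (4) {K, A}: 1 true — exactly one ✓
  (5) {U, C, K}: 0 true — none ✓
  (6) U=F, K=F — not both ✓
  (7) {U, K, R}: 1 true — at least one ✓
  (8) {U, A}: 1 true — exactly one ✓
  (9) {R, U, B, C}: 1 true — at most one ✓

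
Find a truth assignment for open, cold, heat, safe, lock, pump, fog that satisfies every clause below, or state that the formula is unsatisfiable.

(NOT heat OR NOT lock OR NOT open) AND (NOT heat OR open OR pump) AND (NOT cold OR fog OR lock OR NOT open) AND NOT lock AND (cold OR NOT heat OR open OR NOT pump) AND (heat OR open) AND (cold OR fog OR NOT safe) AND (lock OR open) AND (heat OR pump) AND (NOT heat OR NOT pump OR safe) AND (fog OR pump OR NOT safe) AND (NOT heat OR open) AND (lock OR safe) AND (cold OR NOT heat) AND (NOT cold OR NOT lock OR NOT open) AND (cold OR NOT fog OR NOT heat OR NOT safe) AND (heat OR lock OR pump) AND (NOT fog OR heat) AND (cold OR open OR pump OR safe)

Unit clause (NOT lock) forces lock = False.
In (lock OR open) only open is left, so open = True.
In (lock OR safe) only safe is left, so safe = True.
Set cold = True.
  then (NOT cold OR fog OR lock OR NOT open) forces fog = True.
  then (NOT fog OR heat) forces heat = True.
Set pump = True.
All clauses satisfied.

open: True, cold: True, heat: True, safe: True, lock: False, pump: True, fog: True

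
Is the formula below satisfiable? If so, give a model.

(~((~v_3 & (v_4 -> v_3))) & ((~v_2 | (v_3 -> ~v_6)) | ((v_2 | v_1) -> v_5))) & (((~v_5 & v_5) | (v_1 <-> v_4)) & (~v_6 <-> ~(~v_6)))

The conjunct ~v_6 <-> ~(~v_6) is unsatisfiable on its own:
  v_6=F: evaluates to False.
  v_6=T: evaluates to False.
So the whole conjunction is unsatisfiable.

Unsatisfiable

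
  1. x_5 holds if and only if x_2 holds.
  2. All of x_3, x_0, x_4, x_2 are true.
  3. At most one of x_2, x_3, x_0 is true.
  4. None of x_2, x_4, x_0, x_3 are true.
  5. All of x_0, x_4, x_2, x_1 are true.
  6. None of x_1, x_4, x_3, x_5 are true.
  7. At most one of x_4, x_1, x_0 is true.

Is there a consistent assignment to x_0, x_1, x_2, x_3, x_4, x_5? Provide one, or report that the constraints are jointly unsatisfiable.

Case x_0 = True:
  Constraint (4) is violated (x_0=T) — contradiction.
Case x_0 = False:
  Constraint (2) is violated (x_0=F) — contradiction.
Both cases fail — unsatisfiable.

UNSATISFIABLE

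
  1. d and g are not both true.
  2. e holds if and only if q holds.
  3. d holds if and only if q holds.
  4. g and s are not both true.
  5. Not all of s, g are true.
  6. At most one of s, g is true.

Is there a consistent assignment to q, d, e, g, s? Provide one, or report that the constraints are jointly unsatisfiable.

q = False, d = False, e = False, g = False, s = True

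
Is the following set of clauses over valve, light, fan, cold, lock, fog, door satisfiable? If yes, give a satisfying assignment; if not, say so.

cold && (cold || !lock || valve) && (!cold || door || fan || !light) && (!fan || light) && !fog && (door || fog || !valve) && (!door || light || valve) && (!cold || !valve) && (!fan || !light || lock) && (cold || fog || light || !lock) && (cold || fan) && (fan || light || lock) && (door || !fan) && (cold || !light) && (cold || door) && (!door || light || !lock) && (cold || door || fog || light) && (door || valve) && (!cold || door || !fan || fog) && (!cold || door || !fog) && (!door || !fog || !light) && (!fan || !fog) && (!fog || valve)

valve: False, light: True, fan: True, cold: True, lock: True, fog: False, door: True

Unit clause (cold) forces cold = True.
Unit clause (!fog) forces fog = False.
In (!cold || !valve) only !valve is left, so valve = False.
In (door || valve) only door is left, so door = True.
In (!door || light || valve) only light is left, so light = True.
Set fan = True.
  then (!fan || !light || lock) forces lock = True.
All clauses satisfied.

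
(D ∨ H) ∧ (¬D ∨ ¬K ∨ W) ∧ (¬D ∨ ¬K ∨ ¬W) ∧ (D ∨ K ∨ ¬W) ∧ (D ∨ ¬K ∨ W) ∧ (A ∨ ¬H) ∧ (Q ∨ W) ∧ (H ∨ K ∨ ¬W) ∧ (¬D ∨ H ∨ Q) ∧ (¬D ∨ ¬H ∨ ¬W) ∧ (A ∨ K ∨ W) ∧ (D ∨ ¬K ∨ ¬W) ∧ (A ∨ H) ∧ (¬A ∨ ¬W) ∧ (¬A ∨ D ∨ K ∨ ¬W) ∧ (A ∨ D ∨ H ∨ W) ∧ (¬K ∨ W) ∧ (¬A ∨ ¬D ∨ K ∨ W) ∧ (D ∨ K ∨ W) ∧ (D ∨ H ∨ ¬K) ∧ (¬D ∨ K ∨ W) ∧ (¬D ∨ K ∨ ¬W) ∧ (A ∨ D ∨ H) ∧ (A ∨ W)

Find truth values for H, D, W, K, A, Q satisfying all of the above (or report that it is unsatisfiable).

Unsatisfiable — no assignment works.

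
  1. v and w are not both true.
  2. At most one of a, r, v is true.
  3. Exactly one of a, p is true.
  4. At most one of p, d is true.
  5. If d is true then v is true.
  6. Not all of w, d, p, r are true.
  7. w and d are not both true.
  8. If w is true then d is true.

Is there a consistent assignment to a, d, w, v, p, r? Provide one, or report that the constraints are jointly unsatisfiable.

a=F, d=F, w=F, v=F, p=T, r=F

  (1) v=F, w=F — not both ✓
  (2) {a, r, v}: 0 true — at most one ✓
  (3) {a, p}: 1 true — exactly one ✓
  (4) {p, d}: 1 true — at most one ✓
  (5) d=F ⇒ v: vacuous ✓
  (6) {w, d, p, r}: 1/4 true — not all ✓
  (7) w=F, d=F — not both ✓
  (8) w=F ⇒ d: vacuous ✓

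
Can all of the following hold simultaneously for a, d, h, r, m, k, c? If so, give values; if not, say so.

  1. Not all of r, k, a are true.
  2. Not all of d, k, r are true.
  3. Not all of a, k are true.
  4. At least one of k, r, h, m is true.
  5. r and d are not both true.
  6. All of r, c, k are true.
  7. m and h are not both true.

a = False, d = False, h = False, r = True, m = False, k = True, c = True

  (1) {r, k, a}: 2/3 true — not all ✓
  (2) {d, k, r}: 2/3 true — not all ✓
  (3) {a, k}: 1/2 true — not all ✓
  (4) {k, r, h, m}: 2 true — at least one ✓
  (5) r=T, d=F — not both ✓
  (6) {r, c, k}: all 3 true ✓
  (7) m=F, h=F — not both ✓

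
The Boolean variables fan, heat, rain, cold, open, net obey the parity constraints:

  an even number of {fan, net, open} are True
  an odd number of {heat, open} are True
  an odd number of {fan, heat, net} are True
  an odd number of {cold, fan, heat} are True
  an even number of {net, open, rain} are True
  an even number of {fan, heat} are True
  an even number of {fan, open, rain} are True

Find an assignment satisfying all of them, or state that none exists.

fan: True; heat: True; rain: True; cold: True; open: False; net: True

{fan, net, open}: 2 true → even ✓
{heat, open}: 1 true → odd ✓
{fan, heat, net}: 3 true → odd ✓
{cold, fan, heat}: 3 true → odd ✓
{net, open, rain}: 2 true → even ✓
{fan, heat}: 2 true → even ✓
{fan, open, rain}: 2 true → even ✓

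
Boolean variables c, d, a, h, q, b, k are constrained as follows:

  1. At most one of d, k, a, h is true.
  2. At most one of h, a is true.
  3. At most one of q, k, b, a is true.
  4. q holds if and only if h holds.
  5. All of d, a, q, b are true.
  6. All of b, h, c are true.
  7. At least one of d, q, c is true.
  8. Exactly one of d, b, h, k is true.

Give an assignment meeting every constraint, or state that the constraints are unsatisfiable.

Case a = True:
  (1) with a=T forces d = False.
  Constraint (5) is violated (d=F) — contradiction.
Case a = False:
  Constraint (5) is violated (a=F) — contradiction.
Both cases fail — unsatisfiable.

No satisfying assignment exists.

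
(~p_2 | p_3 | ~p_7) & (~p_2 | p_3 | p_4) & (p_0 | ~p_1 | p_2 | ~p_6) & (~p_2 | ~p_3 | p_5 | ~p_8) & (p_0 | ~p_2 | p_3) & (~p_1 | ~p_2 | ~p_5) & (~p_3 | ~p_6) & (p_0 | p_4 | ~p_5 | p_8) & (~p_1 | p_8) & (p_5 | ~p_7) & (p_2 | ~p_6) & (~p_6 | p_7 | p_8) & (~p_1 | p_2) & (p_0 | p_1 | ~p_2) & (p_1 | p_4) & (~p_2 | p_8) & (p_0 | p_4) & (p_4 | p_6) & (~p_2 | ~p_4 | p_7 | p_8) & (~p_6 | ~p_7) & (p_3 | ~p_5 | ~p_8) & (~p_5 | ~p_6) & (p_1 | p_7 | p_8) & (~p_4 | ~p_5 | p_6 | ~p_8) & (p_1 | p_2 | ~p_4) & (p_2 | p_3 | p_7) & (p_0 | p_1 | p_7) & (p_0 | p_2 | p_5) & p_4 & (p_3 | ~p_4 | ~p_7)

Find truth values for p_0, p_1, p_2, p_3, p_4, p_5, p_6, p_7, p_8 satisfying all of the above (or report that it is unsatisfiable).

p_0 = True, p_1 = True, p_2 = True, p_3 = False, p_4 = True, p_5 = False, p_6 = True, p_7 = False, p_8 = True

Unit clause (p_4) forces p_4 = True.
Set p_0 = True.
Set p_1 = True.
  then (~p_1 | p_8) forces p_8 = True.
  then (~p_1 | p_2) forces p_2 = True.
  then (~p_1 | ~p_2 | ~p_5) forces p_5 = False.
  then (p_5 | ~p_7) forces p_7 = False.
  then (~p_2 | ~p_3 | p_5 | ~p_8) forces p_3 = False.
Set p_6 = True.
All clauses satisfied.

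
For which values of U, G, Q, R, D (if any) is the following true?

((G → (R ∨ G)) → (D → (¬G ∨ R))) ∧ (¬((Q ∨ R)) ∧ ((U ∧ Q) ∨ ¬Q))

U = True, G = True, Q = False, R = False, D = False

  (G → (R ∨ G)) → (D → (¬G ∨ R)) = True
    G → (R ∨ G) = True
      R ∨ G = True
    D → (¬G ∨ R) = True
      ¬G ∨ R = False
        ¬G = False
  ¬((Q ∨ R)) ∧ ((U ∧ Q) ∨ ¬Q) = True
    ¬((Q ∨ R)) = True
      Q ∨ R = False
    (U ∧ Q) ∨ ¬Q = True
      U ∧ Q = False
      ¬Q = True
Both conjuncts True, so the formula holds.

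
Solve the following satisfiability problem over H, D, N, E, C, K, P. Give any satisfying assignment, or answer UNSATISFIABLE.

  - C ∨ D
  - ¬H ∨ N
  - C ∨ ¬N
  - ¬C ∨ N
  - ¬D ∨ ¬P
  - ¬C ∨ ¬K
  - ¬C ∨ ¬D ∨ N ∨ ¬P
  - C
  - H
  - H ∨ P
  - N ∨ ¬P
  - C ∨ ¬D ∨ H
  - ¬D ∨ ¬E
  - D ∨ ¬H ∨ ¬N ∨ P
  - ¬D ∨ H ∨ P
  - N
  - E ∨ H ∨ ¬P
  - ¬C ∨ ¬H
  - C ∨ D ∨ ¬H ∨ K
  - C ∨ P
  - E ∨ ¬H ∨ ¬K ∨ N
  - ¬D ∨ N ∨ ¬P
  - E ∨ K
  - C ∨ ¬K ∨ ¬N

Unsatisfiable — no assignment works.

Case H = True:
  (¬H ∨ N) forces N = True.
  (C ∨ ¬N) forces C = True.
  Clause (¬C ∨ ¬H) is falsified — contradiction.
Case H = False:
  Clause (H) is falsified — contradiction.
Both cases fail, so the formula is unsatisfiable.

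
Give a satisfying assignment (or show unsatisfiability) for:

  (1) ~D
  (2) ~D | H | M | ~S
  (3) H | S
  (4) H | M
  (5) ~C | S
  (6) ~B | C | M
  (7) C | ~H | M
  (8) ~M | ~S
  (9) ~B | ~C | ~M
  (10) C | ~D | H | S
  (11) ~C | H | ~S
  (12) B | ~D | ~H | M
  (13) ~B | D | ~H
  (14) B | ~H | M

Unit clause (~D) forces D = False.
Try C = True:
  (~C | S) forces S = True.
  (~M | ~S) forces M = False.
  (H | M) forces H = True.
  (~B | D | ~H) forces B = False.
  clause (B | ~H | M) is falsified — backtrack.
So C = False.
Set B = False.
Try H = False:
  (H | S) forces S = True.
  (H | M) forces M = True.
  clause (~M | ~S) is falsified — backtrack.
So H = True.
  then (C | ~H | M) forces M = True.
  then (~M | ~S) forces S = False.
All clauses satisfied.

C = False, B = False, H = True, D = False, S = False, M = True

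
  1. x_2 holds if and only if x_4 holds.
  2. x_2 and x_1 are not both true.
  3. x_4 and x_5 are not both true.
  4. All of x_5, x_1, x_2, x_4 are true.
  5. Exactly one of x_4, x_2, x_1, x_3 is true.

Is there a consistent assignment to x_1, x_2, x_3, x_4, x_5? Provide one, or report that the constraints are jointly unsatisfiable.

Case x_2 = True:
  (1) with x_2=T forces x_4 = True.
  Constraint (5) is violated (x_4=T, x_2=T) — contradiction.
Case x_2 = False:
  Constraint (4) is violated (x_2=F) — contradiction.
Both cases fail — unsatisfiable.

Unsatisfiable — no assignment works.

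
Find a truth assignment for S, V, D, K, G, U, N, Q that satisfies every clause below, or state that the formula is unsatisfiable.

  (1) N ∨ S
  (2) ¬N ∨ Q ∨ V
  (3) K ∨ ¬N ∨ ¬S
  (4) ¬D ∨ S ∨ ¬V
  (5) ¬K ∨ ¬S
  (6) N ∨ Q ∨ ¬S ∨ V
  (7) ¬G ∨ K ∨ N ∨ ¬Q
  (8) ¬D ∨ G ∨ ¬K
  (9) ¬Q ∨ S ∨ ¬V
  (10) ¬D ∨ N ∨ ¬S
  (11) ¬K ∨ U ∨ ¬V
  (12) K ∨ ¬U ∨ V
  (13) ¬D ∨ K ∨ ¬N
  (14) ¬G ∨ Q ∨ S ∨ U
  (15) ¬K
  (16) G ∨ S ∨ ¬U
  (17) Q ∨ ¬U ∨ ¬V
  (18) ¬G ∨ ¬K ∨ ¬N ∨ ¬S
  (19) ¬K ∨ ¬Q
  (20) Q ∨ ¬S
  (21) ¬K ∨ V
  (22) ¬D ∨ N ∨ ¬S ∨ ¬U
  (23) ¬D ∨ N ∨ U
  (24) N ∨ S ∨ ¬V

S = True; V = True; D = False; K = False; G = False; U = False; N = False; Q = True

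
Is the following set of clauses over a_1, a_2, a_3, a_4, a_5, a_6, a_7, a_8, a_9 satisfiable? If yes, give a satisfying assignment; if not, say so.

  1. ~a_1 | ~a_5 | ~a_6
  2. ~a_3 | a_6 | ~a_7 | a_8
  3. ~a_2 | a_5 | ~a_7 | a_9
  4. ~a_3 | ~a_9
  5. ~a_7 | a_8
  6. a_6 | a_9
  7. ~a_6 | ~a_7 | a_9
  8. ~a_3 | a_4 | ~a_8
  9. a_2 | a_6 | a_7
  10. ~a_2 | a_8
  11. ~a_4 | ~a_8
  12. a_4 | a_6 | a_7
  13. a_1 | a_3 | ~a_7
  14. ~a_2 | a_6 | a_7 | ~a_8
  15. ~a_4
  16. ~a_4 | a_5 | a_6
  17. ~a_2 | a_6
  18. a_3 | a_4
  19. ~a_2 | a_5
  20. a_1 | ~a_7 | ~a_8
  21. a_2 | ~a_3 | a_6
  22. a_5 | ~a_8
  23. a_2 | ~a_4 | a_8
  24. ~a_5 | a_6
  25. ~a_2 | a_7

a_1 = True, a_2 = False, a_3 = True, a_4 = False, a_5 = False, a_6 = True, a_7 = False, a_8 = False, a_9 = False

Unit clause (~a_4) forces a_4 = False.
In (a_3 | a_4) only a_3 is left, so a_3 = True.
In (~a_3 | ~a_9) only ~a_9 is left, so a_9 = False.
In (a_6 | a_9) only a_6 is left, so a_6 = True.
In (~a_6 | ~a_7 | a_9) only ~a_7 is left, so a_7 = False.
In (~a_3 | a_4 | ~a_8) only ~a_8 is left, so a_8 = False.
In (~a_2 | a_8) only ~a_2 is left, so a_2 = False.
Set a_1 = True.
  then (~a_1 | ~a_5 | ~a_6) forces a_5 = False.
All clauses satisfied.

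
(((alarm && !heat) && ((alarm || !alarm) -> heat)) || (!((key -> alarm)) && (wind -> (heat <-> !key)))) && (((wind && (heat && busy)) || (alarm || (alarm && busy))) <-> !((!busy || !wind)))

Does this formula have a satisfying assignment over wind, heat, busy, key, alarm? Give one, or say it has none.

wind=F, heat=T, busy=F, key=T, alarm=F

  ((alarm && !heat) && ((alarm || !alarm) -> heat)) || (!((key -> alarm)) && (wind -> (heat <-> !key))) = True
    (alarm && !heat) && ((alarm || !alarm) -> heat) = False
      alarm && !heat = False
        !heat = False
      (alarm || !alarm) -> heat = True
        alarm || !alarm = True
          !alarm = True
    !((key -> alarm)) && (wind -> (heat <-> !key)) = True
      !((key -> alarm)) = True
        key -> alarm = False
      wind -> (heat <-> !key) = True
        heat <-> !key = False
          !key = False
  ((wind && (heat && busy)) || (alarm || (alarm && busy))) <-> !((!busy || !wind)) = True
    (wind && (heat && busy)) || (alarm || (alarm && busy)) = False
      wind && (heat && busy) = False
        heat && busy = False
      alarm || (alarm && busy) = False
        alarm && busy = False
    !((!busy || !wind)) = False
      !busy || !wind = True
        !busy = True
        !wind = True
Both conjuncts True, so the formula holds.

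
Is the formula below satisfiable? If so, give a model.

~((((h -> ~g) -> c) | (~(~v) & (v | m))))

c = False; m = True; g = True; h = False; v = False

  ~((((h -> ~g) -> c) | (~(~v) & (v | m)))) = True
    ((h -> ~g) -> c) | (~(~v) & (v | m)) = False
      (h -> ~g) -> c = False
        h -> ~g = True
          ~g = False
      ~(~v) & (v | m) = False
        ~(~v) = False
          ~v = True
        v | m = True
The formula evaluates to True.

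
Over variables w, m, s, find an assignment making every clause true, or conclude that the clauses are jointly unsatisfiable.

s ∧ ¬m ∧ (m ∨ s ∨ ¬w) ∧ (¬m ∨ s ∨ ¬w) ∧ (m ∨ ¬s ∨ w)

w = True; m = False; s = True

Unit clause (s) forces s = True.
Unit clause (¬m) forces m = False.
In (m ∨ ¬s ∨ w) only w is left, so w = True.
All clauses satisfied.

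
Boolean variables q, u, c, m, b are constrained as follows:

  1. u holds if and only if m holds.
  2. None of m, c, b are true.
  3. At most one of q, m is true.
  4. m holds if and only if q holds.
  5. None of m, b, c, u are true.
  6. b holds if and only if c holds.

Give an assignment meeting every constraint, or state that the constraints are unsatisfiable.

q: False; u: False; c: False; m: False; b: False

  (1) u=F, m=F — same ✓
  (2) {m, c, b}: 0 true — none ✓
  (3) {q, m}: 0 true — at most one ✓
  (4) m=F, q=F — same ✓
  (5) {m, b, c, u}: 0 true — none ✓
  (6) b=F, c=F — same ✓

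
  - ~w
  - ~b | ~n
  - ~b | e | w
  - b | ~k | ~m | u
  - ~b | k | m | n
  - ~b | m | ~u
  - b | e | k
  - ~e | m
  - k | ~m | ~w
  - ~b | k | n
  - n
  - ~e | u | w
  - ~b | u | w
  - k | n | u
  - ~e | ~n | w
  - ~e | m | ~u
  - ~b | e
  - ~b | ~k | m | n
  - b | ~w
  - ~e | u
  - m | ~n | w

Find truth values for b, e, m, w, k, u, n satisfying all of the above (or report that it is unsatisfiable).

Unit clause (~w) forces w = False.
Unit clause (n) forces n = True.
In (~e | ~n | w) only ~e is left, so e = False.
In (~b | e) only ~b is left, so b = False.
In (m | ~n | w) only m is left, so m = True.
In (b | e | k) only k is left, so k = True.
In (b | ~k | ~m | u) only u is left, so u = True.
All clauses satisfied.

b = False; e = False; m = True; w = False; k = True; u = True; n = True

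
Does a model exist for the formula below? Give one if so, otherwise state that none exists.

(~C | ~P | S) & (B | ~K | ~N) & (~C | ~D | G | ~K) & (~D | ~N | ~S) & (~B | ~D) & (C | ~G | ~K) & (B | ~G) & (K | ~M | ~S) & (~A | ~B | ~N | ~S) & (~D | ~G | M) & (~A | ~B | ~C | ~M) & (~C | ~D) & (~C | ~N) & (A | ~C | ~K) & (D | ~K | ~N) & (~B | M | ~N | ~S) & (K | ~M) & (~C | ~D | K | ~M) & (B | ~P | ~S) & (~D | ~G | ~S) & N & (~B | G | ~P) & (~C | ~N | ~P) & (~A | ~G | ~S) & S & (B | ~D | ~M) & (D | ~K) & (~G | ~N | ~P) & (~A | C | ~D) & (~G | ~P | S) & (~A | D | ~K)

Unit clause (N) forces N = True.
Unit clause (S) forces S = True.
In (~D | ~N | ~S) only ~D is left, so D = False.
In (~C | ~N) only ~C is left, so C = False.
In (D | ~K | ~N) only ~K is left, so K = False.
In (K | ~M) only ~M is left, so M = False.
In (~B | M | ~N | ~S) only ~B is left, so B = False.
In (B | ~P | ~S) only ~P is left, so P = False.
In (B | ~G) only ~G is left, so G = False.
Set A = True.
All clauses satisfied.

N=T; A=T; G=F; P=F; D=F; C=F; S=T; M=F; K=F; B=F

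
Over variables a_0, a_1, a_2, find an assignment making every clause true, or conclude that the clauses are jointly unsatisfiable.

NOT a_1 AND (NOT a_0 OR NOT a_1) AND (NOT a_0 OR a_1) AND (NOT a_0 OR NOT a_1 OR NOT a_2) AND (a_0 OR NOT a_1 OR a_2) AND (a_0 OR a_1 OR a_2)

Unit clause (NOT a_1) forces a_1 = False.
In (NOT a_0 OR a_1) only NOT a_0 is left, so a_0 = False.
In (a_0 OR a_1 OR a_2) only a_2 is left, so a_2 = True.
Check each clause:
  (NOT a_1): NOT a_1 holds.
  (NOT a_0 OR NOT a_1): NOT a_0 holds.
  (NOT a_0 OR a_1): NOT a_0 holds.
  (NOT a_0 OR NOT a_1 OR NOT a_2): NOT a_0 holds.
  (a_0 OR NOT a_1 OR a_2): NOT a_1 holds.
  (a_0 OR a_1 OR a_2): a_2 holds.
All clauses satisfied.

a_0: False, a_1: False, a_2: True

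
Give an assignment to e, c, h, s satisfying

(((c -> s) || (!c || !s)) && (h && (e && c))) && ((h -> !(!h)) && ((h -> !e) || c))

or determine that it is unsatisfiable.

e: True; c: True; h: True; s: True

  ((c -> s) || (!c || !s)) && (h && (e && c)) = True
    (c -> s) || (!c || !s) = True
      c -> s = True
      !c || !s = False
        !c = False
        !s = False
    h && (e && c) = True
      e && c = True
  (h -> !(!h)) && ((h -> !e) || c) = True
    h -> !(!h) = True
      !(!h) = True
        !h = False
    (h -> !e) || c = True
      h -> !e = False
        !e = False
Both conjuncts True, so the formula holds.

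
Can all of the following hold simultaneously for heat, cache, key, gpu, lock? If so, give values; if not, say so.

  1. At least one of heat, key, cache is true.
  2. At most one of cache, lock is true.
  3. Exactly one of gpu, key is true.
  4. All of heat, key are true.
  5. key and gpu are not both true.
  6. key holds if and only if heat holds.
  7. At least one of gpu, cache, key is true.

heat: True, cache: False, key: True, gpu: False, lock: False

  (1) {heat, key, cache}: 2 true — at least one ✓
  (2) {cache, lock}: 0 true — at most one ✓
  (3) {gpu, key}: 1 true — exactly one ✓
  (4) {heat, key}: all 2 true ✓
  (5) key=T, gpu=F — not both ✓
  (6) key=T, heat=T — same ✓
  (7) {gpu, cache, key}: 1 true — at least one ✓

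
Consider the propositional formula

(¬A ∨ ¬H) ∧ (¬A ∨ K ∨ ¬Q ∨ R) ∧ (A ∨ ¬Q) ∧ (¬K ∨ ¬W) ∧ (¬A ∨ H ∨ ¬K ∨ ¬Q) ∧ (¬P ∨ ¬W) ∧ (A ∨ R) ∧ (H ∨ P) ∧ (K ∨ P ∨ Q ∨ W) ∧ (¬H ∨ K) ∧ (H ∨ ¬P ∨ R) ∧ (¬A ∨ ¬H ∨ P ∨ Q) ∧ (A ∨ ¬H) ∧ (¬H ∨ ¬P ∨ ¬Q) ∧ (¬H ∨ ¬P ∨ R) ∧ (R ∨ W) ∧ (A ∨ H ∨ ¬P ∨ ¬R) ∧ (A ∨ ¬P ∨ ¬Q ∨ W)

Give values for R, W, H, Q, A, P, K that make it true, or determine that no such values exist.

R = True, W = False, H = False, Q = False, A = True, P = True, K = False

Set R = True.
Try W = True:
  (¬K ∨ ¬W) forces K = False.
  (¬P ∨ ¬W) forces P = False.
  (H ∨ P) forces H = True.
  clause (¬H ∨ K) is falsified — backtrack.
So W = False.
Set H = False.
  then (H ∨ P) forces P = True.
  then (A ∨ H ∨ ¬P ∨ ¬R) forces A = True.
Set Q = False.
Set K = False.
All clauses satisfied.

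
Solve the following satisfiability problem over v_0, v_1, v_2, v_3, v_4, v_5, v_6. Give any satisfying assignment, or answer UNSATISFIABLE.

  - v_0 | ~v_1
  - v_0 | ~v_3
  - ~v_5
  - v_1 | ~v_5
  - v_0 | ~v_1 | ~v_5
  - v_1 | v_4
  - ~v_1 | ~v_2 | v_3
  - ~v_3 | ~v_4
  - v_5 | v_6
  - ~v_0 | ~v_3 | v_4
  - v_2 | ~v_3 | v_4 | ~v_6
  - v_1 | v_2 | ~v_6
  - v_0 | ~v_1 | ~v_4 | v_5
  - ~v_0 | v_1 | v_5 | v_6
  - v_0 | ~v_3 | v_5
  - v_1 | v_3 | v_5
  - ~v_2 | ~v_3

v_0 = True; v_1 = True; v_2 = False; v_3 = False; v_4 = False; v_5 = False; v_6 = True

Unit clause (~v_5) forces v_5 = False.
In (v_5 | v_6) only v_6 is left, so v_6 = True.
Set v_0 = True.
Set v_1 = True.
Try v_2 = True:
  (~v_1 | ~v_2 | v_3) forces v_3 = True.
  clause (~v_2 | ~v_3) is falsified — backtrack.
So v_2 = False.
Try v_3 = True:
  (~v_3 | ~v_4) forces v_4 = False.
  clause (~v_0 | ~v_3 | v_4) is falsified — backtrack.
So v_3 = False.
Set v_4 = False.
All clauses satisfied.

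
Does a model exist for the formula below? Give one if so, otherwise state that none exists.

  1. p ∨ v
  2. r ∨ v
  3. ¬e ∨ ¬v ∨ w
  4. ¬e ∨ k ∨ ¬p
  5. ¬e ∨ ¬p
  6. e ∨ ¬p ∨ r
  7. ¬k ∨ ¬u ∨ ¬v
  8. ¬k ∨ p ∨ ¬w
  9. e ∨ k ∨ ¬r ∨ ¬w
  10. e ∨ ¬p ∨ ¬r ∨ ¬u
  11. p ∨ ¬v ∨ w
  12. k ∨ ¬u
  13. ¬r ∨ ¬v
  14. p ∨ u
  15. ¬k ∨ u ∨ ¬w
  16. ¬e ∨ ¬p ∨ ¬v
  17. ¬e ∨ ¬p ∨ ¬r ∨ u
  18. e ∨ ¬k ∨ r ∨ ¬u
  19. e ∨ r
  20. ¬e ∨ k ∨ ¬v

w = False, p = True, u = False, e = False, v = False, k = False, r = True

Set w = False.
Try p = False:
  (p ∨ v) forces v = True.
  clause (p ∨ ¬v ∨ w) is falsified — backtrack.
So p = True.
  then (¬e ∨ ¬p) forces e = False.
  then (e ∨ ¬p ∨ r) forces r = True.
  then (e ∨ ¬p ∨ ¬r ∨ ¬u) forces u = False.
  then (¬r ∨ ¬v) forces v = False.
Set k = False.
All clauses satisfied.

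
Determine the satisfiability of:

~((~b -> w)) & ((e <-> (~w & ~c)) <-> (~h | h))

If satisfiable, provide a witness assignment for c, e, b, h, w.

c: False, e: True, b: False, h: False, w: False

  ~((~b -> w)) = True
    ~b -> w = False
      ~b = True
  (e <-> (~w & ~c)) <-> (~h | h) = True
    e <-> (~w & ~c) = True
      ~w & ~c = True
        ~w = True
        ~c = True
    ~h | h = True
      ~h = True
Both conjuncts True, so the formula holds.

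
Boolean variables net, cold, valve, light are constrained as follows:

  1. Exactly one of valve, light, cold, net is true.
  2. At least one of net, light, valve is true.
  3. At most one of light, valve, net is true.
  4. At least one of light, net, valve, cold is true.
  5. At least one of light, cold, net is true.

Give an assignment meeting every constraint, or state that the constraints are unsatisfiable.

net: False, cold: False, valve: False, light: True

  (1) {valve, light, cold, net}: 1 true — exactly one ✓
  (2) {net, light, valve}: 1 true — at least one ✓
  (3) {light, valve, net}: 1 true — at most one ✓
  (4) {light, net, valve, cold}: 1 true — at least one ✓
  (5) {light, cold, net}: 1 true — at least one ✓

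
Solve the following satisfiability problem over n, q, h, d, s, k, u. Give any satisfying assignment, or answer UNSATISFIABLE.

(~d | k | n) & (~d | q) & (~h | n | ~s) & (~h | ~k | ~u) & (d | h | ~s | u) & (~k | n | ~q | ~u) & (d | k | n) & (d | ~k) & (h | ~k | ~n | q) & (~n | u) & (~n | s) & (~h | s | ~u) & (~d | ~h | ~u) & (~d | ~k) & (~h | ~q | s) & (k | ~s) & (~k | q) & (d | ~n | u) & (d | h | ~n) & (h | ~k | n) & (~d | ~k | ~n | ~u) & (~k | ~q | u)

Case k = True:
  (d | ~k) forces d = True.
  Clause (~d | ~k) is falsified — contradiction.
Case k = False:
  (k | ~s) forces s = False.
  (~n | s) forces n = False.
  (~d | k | n) forces d = False.
  Clause (d | k | n) is falsified — contradiction.
Both cases fail, so the formula is unsatisfiable.

UNSATISFIABLE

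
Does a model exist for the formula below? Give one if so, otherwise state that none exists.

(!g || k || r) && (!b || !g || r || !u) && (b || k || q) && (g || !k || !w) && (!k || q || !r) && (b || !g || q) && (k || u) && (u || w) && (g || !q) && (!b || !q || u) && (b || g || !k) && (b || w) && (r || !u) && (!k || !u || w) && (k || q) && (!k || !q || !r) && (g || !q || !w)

g: True, k: False, b: False, r: True, q: True, w: True, u: True

Set g = True.
Set k = False.
  then (!g || k || r) forces r = True.
  then (k || u) forces u = True.
  then (k || q) forces q = True.
Set b = False.
  then (b || w) forces w = True.
All clauses satisfied.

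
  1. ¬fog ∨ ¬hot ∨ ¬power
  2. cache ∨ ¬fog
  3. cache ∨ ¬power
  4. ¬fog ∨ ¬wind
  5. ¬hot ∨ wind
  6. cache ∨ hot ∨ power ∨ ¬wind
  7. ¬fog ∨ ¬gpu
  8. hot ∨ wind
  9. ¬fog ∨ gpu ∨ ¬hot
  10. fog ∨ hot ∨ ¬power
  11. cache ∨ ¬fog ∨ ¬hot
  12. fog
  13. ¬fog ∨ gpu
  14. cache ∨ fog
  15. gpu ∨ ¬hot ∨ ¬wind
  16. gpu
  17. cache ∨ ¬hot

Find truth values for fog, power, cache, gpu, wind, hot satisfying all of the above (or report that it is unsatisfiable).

Case gpu = True:
  (¬fog ∨ ¬gpu) forces fog = False.
  Clause (fog) is falsified — contradiction.
Case gpu = False:
  Clause (gpu) is falsified — contradiction.
Both cases fail, so the formula is unsatisfiable.

No satisfying assignment exists.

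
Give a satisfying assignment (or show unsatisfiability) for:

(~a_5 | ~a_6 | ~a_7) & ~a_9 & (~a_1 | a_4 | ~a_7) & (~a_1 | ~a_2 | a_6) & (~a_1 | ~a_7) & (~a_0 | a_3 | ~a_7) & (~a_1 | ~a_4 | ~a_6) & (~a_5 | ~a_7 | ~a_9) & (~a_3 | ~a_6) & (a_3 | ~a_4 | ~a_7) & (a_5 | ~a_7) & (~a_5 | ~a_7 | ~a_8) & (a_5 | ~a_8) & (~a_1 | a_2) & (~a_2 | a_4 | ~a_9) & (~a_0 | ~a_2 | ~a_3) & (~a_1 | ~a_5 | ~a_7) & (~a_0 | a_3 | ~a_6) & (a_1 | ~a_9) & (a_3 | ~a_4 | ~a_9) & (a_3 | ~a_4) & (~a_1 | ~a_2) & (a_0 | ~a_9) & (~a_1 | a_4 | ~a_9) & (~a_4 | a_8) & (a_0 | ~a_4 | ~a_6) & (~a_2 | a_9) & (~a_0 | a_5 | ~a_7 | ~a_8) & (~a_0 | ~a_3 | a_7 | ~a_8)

a_0: False; a_1: False; a_2: False; a_3: False; a_4: False; a_5: True; a_6: False; a_7: True; a_8: False; a_9: False

Unit clause (~a_9) forces a_9 = False.
In (~a_2 | a_9) only ~a_2 is left, so a_2 = False.
In (~a_1 | a_2) only ~a_1 is left, so a_1 = False.
Set a_0 = False.
Set a_3 = False.
  then (a_3 | ~a_4) forces a_4 = False.
Set a_5 = True.
Set a_6 = False.
Set a_7 = True.
  then (~a_5 | ~a_7 | ~a_8) forces a_8 = False.
All clauses satisfied.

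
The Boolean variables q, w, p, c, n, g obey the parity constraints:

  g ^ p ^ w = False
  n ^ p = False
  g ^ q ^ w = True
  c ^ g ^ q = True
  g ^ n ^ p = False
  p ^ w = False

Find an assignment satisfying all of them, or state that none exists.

q = True, w = False, p = False, c = False, n = False, g = False

g ^ p ^ w = F ^ F ^ F = False ✓
n ^ p = F ^ F = False ✓
g ^ q ^ w = F ^ T ^ F = True ✓
c ^ g ^ q = F ^ F ^ T = True ✓
g ^ n ^ p = F ^ F ^ F = False ✓
p ^ w = F ^ F = False ✓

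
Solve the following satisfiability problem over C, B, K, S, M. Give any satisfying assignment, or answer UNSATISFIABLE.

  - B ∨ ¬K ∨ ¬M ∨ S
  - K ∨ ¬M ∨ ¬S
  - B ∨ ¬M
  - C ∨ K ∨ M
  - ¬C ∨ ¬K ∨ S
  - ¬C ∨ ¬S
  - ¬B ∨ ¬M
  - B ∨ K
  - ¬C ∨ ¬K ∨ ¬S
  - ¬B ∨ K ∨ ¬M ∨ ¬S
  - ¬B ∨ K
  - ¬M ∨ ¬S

C = False; B = True; K = True; S = True; M = False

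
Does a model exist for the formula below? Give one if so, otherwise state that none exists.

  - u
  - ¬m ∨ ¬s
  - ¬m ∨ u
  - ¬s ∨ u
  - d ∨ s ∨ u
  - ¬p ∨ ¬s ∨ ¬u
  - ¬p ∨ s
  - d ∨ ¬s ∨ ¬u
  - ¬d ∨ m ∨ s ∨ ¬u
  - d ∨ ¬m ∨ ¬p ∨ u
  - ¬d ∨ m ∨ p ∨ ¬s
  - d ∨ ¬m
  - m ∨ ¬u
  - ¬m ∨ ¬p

m=T; u=T; s=F; p=F; d=T

Unit clause (u) forces u = True.
In (m ∨ ¬u) only m is left, so m = True.
In (¬m ∨ ¬p) only ¬p is left, so p = False.
In (¬m ∨ ¬s) only ¬s is left, so s = False.
In (d ∨ ¬m) only d is left, so d = True.
All clauses satisfied.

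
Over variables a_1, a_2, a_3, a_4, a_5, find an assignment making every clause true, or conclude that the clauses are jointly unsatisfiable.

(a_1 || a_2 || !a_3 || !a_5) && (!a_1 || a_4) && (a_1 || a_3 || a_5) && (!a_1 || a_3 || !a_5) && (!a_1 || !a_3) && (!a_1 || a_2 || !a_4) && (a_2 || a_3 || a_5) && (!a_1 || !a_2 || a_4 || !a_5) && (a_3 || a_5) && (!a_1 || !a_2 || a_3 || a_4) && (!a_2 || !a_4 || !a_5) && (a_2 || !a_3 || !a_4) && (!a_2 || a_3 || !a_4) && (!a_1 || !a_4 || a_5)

Set a_1 = False.
Set a_2 = True.
Set a_3 = True.
Set a_4 = False.
Set a_5 = False.
All clauses satisfied.

a_1: False; a_2: True; a_3: True; a_4: False; a_5: False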